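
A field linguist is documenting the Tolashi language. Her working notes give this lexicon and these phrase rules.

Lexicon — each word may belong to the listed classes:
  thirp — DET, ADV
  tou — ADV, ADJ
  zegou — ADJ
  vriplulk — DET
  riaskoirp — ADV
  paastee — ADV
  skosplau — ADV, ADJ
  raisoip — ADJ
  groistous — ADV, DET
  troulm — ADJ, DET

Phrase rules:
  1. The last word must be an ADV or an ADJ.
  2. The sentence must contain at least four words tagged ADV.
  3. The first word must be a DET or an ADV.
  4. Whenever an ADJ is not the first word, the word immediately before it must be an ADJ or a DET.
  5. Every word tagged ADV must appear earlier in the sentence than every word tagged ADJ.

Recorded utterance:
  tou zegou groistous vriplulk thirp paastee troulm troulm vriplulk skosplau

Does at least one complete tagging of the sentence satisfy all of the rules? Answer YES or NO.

NO

Candidates per position — 1:tou {ADV,ADJ}; 2:zegou {ADJ}; 3:groistous {ADV,DET}; 4:vriplulk {DET}; 5:thirp {DET,ADV}; 6:paastee {ADV}; 7:troulm {ADJ,DET}; 8:troulm {ADJ,DET}; 9:vriplulk {DET}; 10:skosplau {ADV,ADJ}.
Rule 5 cannot be satisfied by any choice of tags from the lexicon.
So there is no consistent tagging.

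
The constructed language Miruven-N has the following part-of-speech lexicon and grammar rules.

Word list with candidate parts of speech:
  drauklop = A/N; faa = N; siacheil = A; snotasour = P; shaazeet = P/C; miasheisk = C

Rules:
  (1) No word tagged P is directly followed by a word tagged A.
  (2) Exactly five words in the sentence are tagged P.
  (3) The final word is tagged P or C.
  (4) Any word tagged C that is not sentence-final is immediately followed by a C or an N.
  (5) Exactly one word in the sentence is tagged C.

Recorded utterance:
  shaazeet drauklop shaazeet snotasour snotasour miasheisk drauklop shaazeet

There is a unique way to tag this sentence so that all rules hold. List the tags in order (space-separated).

P N P P P C N P

Candidates per position — 1:shaazeet {P,C}; 2:drauklop {A,N}; 3:shaazeet {P,C}; 4:snotasour {P}; 5:snotasour {P}; 6:miasheisk {C}; 7:drauklop {A,N}; 8:shaazeet {P,C}.
Position 1: tagging it C would leave rule 2 unsatisfiable, so it must be P.
Position 2: tagging it A would leave rule 1 unsatisfiable, so it must be N.
Position 3: tagging it C would leave rule 2 unsatisfiable, so it must be P.
Position 7: tagging it A would leave rule 4 unsatisfiable, so it must be N.
Position 8: tagging it C would leave rule 2 unsatisfiable, so it must be P.
So the tagging must be: P N P P P C N P.
Verifying each rule — rule 1 ok; rule 2 ok; rule 3 ok; rule 4 ok; rule 5 ok.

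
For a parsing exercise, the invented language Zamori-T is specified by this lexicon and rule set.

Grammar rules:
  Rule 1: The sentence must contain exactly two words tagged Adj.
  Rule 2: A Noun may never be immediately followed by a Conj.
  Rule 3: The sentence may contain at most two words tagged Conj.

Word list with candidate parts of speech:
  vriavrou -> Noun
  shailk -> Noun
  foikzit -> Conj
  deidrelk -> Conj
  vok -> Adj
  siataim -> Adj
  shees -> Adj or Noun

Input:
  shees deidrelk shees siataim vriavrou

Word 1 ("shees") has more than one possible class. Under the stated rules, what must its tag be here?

Adj

Candidates per position — 1:shees {Adj,Noun}; 2:deidrelk {Conj}; 3:shees {Adj,Noun}; 4:siataim {Adj}; 5:vriavrou {Noun}.
Word 1 cannot be Noun — rule 2 would then fail for every completion. It is Adj.
Word 3 cannot be Adj — rule 1 would then fail for every completion. It is Noun.
The unique satisfying tagging is: Adj Conj Noun Adj Noun.
Checking: rule 1 holds; rule 2 holds; rule 3 holds.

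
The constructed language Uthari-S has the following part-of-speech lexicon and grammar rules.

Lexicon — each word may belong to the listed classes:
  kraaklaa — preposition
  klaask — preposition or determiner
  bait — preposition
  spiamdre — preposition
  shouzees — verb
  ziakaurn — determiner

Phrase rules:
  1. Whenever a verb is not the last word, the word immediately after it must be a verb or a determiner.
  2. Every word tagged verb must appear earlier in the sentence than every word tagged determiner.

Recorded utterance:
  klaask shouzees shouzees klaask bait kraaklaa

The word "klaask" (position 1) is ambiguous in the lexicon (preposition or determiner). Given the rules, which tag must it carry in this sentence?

Candidates per position — 1:klaask {preposition,determiner}; 2:shouzees {verb}; 3:shouzees {verb}; 4:klaask {preposition,determiner}; 5:bait {preposition}; 6:kraaklaa {preposition}.
Position 1: determiner is ruled out by rule 2; that leaves preposition.
Position 4: preposition is ruled out by rule 1; that leaves determiner.
The unique satisfying tagging is: preposition verb verb determiner preposition preposition.
Check: rule 1 holds; rule 2 holds.

preposition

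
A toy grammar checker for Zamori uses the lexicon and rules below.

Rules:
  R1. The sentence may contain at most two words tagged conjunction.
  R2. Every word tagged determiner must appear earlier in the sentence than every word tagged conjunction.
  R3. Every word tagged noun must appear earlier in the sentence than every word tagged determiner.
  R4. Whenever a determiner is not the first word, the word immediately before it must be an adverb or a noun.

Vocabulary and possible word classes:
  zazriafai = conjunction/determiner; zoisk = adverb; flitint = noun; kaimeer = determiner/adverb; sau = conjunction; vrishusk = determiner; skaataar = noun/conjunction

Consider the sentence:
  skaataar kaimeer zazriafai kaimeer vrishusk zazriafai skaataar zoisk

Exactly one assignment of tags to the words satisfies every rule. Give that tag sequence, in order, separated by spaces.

Candidates per position — 1:skaataar {noun,conjunction}; 2:kaimeer {determiner,adverb}; 3:zazriafai {conjunction,determiner}; 4:kaimeer {determiner,adverb}; 5:vrishusk {determiner}; 6:zazriafai {conjunction,determiner}; 7:skaataar {noun,conjunction}; 8:zoisk {adverb}.
Word 1 cannot be conjunction — rule 2 would then fail for every completion. It is noun.
Word 3 cannot be conjunction — rule 2 would then fail for every completion. It is determiner.
Word 4 cannot be determiner — rule 4 would then fail for every completion. It is adverb.
Word 6 cannot be determiner — rule 4 would then fail for every completion. It is conjunction.
Word 7 cannot be noun — rule 3 would then fail for every completion. It is conjunction.
Word 2 cannot be determiner — rule 4 would then fail for every completion. It is adverb.
The unique satisfying tagging is: noun adverb determiner adverb determiner conjunction conjunction adverb.
Rule-by-rule: rule 1 holds; rule 2 holds; rule 3 holds; rule 4 holds.

noun adverb determiner adverb determiner conjunction conjunction adverb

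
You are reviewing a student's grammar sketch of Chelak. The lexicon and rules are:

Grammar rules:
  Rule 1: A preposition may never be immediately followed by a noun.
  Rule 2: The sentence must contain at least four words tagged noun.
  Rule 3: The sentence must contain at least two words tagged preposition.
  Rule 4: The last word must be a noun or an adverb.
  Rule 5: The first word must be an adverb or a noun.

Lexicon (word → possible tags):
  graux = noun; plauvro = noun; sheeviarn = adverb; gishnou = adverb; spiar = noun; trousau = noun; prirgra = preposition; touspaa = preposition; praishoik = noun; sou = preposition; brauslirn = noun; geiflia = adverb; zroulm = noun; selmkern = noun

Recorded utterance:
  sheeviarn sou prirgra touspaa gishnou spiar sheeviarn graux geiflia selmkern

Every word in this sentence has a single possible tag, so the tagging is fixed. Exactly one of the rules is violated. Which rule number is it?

2

Fixed tagging: adverb preposition preposition preposition adverb noun adverb noun adverb noun.
Checking each rule: R1 ✓, R2 ✗, R3 ✓, R4 ✓, R5 ✓.
Only rule 2 fails.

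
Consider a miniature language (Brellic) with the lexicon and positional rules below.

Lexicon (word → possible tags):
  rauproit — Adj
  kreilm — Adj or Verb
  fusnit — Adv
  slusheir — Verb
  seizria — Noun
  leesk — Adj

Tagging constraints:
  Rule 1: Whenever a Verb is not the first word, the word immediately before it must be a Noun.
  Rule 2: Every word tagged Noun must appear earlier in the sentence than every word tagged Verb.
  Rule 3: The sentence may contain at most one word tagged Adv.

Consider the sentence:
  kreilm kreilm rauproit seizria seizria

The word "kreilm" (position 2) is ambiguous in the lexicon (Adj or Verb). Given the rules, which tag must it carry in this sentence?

Adj

Candidates per position — 1:kreilm {Adj,Verb}; 2:kreilm {Adj,Verb}; 3:rauproit {Adj}; 4:seizria {Noun}; 5:seizria {Noun}.
Position 1: Verb is ruled out by rule 2; that leaves Adj.
Position 2: Verb is ruled out by rule 1; that leaves Adj.
The unique satisfying tagging is: Adj Adj Adj Noun Noun.
Checking: rule 1 holds; rule 2 holds; rule 3 holds.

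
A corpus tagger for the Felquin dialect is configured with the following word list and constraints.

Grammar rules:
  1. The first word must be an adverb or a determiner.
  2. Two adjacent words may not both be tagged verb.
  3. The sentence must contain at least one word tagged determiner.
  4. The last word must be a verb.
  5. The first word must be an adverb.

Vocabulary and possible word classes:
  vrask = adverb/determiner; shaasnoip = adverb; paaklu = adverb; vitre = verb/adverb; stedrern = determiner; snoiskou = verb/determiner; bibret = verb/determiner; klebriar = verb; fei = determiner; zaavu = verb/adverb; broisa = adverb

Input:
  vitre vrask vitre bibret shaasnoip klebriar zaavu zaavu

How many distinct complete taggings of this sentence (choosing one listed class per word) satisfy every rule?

Candidates per position — 1:vitre {verb,adverb}; 2:vrask {adverb,determiner}; 3:vitre {verb,adverb}; 4:bibret {verb,determiner}; 5:shaasnoip {adverb}; 6:klebriar {verb}; 7:zaavu {verb,adverb}; 8:zaavu {verb,adverb}.
There are 64 candidate sequences in total.
The sequences that satisfy every rule: adverb adverb verb determiner adverb verb adverb verb; adverb adverb adverb determiner adverb verb adverb verb; adverb determiner verb determiner adverb verb adverb verb; adverb determiner adverb verb adverb verb adverb verb; adverb determiner adverb determiner adverb verb adverb verb.
Count = 5.

5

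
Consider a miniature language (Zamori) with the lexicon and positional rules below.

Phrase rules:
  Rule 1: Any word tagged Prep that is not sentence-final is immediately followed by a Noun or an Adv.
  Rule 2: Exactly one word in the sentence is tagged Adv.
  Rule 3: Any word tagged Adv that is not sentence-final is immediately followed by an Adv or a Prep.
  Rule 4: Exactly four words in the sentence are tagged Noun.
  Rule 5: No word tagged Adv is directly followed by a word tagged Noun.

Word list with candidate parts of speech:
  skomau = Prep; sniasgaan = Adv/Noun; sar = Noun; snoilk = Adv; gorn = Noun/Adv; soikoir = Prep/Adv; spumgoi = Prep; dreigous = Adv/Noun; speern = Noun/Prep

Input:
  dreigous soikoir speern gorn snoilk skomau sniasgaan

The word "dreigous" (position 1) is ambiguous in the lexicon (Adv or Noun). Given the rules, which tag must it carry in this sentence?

Noun

Candidates per position — 1:dreigous {Adv,Noun}; 2:soikoir {Prep,Adv}; 3:speern {Noun,Prep}; 4:gorn {Noun,Adv}; 5:snoilk {Adv}; 6:skomau {Prep}; 7:sniasgaan {Adv,Noun}.
Word 1 cannot be Adv — rule 2 would then fail for every completion. It is Noun.
Word 2 cannot be Adv — rule 2 would then fail for every completion. It is Prep.
Word 3 cannot be Prep — rule 1 would then fail for every completion. It is Noun.
Word 4 cannot be Adv — rule 2 would then fail for every completion. It is Noun.
Word 7 cannot be Adv — rule 2 would then fail for every completion. It is Noun.
The unique satisfying tagging is: Noun Prep Noun Noun Adv Prep Noun.
Verifying each rule — rule 1 ✓; rule 2 ✓; rule 3 ✓; rule 4 ✓; rule 5 ✓.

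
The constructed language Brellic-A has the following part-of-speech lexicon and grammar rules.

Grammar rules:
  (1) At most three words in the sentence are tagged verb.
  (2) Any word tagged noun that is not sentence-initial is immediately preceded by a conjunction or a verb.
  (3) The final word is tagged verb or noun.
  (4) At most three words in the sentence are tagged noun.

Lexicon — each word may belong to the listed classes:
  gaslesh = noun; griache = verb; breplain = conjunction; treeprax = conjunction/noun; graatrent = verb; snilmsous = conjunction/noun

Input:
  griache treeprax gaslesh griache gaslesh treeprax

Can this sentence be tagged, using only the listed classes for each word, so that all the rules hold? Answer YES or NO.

NO

Candidates per position — 1:griache {verb}; 2:treeprax {conjunction,noun}; 3:gaslesh {noun}; 4:griache {verb}; 5:gaslesh {noun}; 6:treeprax {conjunction,noun}.
Every candidate sequence violates at least one rule; no consistent tagging exists.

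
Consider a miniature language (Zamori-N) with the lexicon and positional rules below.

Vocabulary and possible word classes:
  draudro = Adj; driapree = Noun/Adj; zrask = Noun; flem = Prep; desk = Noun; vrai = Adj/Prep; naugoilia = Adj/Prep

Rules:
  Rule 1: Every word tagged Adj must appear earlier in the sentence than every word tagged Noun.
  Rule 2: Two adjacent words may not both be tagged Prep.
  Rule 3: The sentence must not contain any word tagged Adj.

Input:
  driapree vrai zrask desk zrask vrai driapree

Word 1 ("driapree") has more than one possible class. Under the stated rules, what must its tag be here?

Noun

Candidates per position — 1:driapree {Noun,Adj}; 2:vrai {Adj,Prep}; 3:zrask {Noun}; 4:desk {Noun}; 5:zrask {Noun}; 6:vrai {Adj,Prep}; 7:driapree {Noun,Adj}.
Position 1: tagging it Adj would leave rule 3 unsatisfiable, so it must be Noun.
Position 2: tagging it Adj would leave rule 1 unsatisfiable, so it must be Prep.
Position 6: tagging it Adj would leave rule 1 unsatisfiable, so it must be Prep.
Position 7: tagging it Adj would leave rule 1 unsatisfiable, so it must be Noun.
The unique satisfying tagging is: Noun Prep Noun Noun Noun Prep Noun.
Rule-by-rule: rule 1 ok; rule 2 ok; rule 3 ok.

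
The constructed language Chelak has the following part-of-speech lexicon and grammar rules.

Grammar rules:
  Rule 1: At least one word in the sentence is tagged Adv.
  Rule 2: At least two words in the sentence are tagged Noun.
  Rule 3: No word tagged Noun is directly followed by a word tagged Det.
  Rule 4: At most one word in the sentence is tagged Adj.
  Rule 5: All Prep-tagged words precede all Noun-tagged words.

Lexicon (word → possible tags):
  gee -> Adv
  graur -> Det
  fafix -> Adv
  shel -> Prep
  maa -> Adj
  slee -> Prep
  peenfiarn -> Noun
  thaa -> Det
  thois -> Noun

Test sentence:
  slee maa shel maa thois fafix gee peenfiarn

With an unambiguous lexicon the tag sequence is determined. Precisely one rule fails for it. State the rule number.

4

Fixed tagging: Prep Adj Prep Adj Noun Adv Adv Noun.
Checking each rule: R1 holds, R2 holds, R3 holds, R4 violated, R5 holds.
Only rule 4 fails.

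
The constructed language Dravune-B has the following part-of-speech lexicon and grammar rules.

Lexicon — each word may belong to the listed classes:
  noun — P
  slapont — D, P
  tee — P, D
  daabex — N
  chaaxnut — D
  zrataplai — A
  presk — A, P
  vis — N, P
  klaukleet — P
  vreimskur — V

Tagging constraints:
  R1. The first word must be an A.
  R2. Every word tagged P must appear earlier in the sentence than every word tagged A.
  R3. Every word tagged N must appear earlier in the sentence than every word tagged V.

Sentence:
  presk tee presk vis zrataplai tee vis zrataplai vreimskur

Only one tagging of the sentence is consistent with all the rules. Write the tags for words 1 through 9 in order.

Candidates per position — 1:presk {A,P}; 2:tee {P,D}; 3:presk {A,P}; 4:vis {N,P}; 5:zrataplai {A}; 6:tee {P,D}; 7:vis {N,P}; 8:zrataplai {A}; 9:vreimskur {V}.
If word 1 were P, no tagging could satisfy rule 1; so word 1 is A.
If word 2 were P, no tagging could satisfy rule 2; so word 2 is D.
If word 3 were P, no tagging could satisfy rule 2; so word 3 is A.
If word 4 were P, no tagging could satisfy rule 2; so word 4 is N.
If word 6 were P, no tagging could satisfy rule 2; so word 6 is D.
If word 7 were P, no tagging could satisfy rule 2; so word 7 is N.
That leaves exactly one tagging: A D A N A D N A V.
Checking: rule 1 ✓; rule 2 ✓; rule 3 ✓.

A D A N A D N A V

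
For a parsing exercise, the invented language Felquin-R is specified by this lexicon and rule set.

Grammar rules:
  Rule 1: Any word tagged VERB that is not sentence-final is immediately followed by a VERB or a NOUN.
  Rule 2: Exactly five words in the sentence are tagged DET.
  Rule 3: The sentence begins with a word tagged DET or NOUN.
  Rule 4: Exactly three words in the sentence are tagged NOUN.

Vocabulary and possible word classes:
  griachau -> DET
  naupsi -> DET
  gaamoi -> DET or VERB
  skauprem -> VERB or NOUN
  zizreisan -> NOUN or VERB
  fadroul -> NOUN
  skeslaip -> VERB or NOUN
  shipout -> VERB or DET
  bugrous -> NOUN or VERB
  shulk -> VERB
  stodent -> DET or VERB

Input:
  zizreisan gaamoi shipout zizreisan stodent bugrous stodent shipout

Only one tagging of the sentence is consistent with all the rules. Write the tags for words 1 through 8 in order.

Candidates per position — 1:zizreisan {NOUN,VERB}; 2:gaamoi {DET,VERB}; 3:shipout {VERB,DET}; 4:zizreisan {NOUN,VERB}; 5:stodent {DET,VERB}; 6:bugrous {NOUN,VERB}; 7:stodent {DET,VERB}; 8:shipout {VERB,DET}.
If word 1 were VERB, no tagging could satisfy rule 3; so word 1 is NOUN.
If word 2 were VERB, no tagging could satisfy rule 2; so word 2 is DET.
If word 3 were VERB, no tagging could satisfy rule 2; so word 3 is DET.
If word 4 were VERB, no tagging could satisfy rule 4; so word 4 is NOUN.
If word 5 were VERB, no tagging could satisfy rule 2; so word 5 is DET.
If word 6 were VERB, no tagging could satisfy rule 4; so word 6 is NOUN.
If word 7 were VERB, no tagging could satisfy rule 2; so word 7 is DET.
If word 8 were VERB, no tagging could satisfy rule 2; so word 8 is DET.
That leaves exactly one tagging: NOUN DET DET NOUN DET NOUN DET DET.
Rule-by-rule: rule 1 ✓; rule 2 ✓; rule 3 ✓; rule 4 ✓.

NOUN DET DET NOUN DET NOUN DET DET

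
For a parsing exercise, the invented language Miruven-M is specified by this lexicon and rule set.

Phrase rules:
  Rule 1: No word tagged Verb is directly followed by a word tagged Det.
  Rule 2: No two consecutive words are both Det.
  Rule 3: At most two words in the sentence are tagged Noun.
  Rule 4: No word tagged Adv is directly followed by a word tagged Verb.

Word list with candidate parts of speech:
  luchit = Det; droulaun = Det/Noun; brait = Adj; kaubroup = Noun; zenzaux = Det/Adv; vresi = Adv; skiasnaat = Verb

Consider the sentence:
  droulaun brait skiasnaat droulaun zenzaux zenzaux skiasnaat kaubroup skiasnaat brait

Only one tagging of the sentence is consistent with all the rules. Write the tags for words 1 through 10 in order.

Candidates per position — 1:droulaun {Det,Noun}; 2:brait {Adj}; 3:skiasnaat {Verb}; 4:droulaun {Det,Noun}; 5:zenzaux {Det,Adv}; 6:zenzaux {Det,Adv}; 7:skiasnaat {Verb}; 8:kaubroup {Noun}; 9:skiasnaat {Verb}; 10:brait {Adj}.
If word 4 were Det, no tagging could satisfy rule 1; so word 4 is Noun.
If word 6 were Adv, no tagging could satisfy rule 4; so word 6 is Det.
If word 1 were Noun, no tagging could satisfy rule 3; so word 1 is Det.
If word 5 were Det, no tagging could satisfy rule 2; so word 5 is Adv.
That leaves exactly one tagging: Det Adj Verb Noun Adv Det Verb Noun Verb Adj.
Verifying each rule — rule 1 ✓; rule 2 ✓; rule 3 ✓; rule 4 ✓.

Det Adj Verb Noun Adv Det Verb Noun Verb Adj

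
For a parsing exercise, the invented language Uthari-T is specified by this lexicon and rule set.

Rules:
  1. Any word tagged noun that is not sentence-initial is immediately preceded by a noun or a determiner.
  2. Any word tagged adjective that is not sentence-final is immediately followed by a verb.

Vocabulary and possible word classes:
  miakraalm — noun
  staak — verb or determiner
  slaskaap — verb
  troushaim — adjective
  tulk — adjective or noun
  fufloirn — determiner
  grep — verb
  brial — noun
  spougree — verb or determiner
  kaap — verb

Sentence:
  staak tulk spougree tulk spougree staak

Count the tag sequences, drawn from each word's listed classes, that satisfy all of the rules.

Candidates per position — 1:staak {verb,determiner}; 2:tulk {adjective,noun}; 3:spougree {verb,determiner}; 4:tulk {adjective,noun}; 5:spougree {verb,determiner}; 6:staak {verb,determiner}.
There are 64 candidate sequences in total.
Checking each against the rules leaves 12 sequences.
Count = 12.

12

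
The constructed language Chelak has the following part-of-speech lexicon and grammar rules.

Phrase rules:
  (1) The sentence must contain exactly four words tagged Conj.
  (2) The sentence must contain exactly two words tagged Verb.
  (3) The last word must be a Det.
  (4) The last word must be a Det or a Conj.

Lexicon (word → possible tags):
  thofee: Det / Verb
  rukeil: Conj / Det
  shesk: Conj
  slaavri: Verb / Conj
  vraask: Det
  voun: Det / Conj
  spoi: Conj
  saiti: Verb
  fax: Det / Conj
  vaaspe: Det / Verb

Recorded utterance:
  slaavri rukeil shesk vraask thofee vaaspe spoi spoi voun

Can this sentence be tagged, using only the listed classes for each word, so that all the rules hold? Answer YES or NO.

YES

Candidates per position — 1:slaavri {Verb,Conj}; 2:rukeil {Conj,Det}; 3:shesk {Conj}; 4:vraask {Det}; 5:thofee {Det,Verb}; 6:vaaspe {Det,Verb}; 7:spoi {Conj}; 8:spoi {Conj}; 9:voun {Det,Conj}.
One satisfying assignment: Verb Conj Conj Det Verb Det Conj Conj Det.
Checking: rule 1 holds; rule 2 holds; rule 3 holds; rule 4 holds.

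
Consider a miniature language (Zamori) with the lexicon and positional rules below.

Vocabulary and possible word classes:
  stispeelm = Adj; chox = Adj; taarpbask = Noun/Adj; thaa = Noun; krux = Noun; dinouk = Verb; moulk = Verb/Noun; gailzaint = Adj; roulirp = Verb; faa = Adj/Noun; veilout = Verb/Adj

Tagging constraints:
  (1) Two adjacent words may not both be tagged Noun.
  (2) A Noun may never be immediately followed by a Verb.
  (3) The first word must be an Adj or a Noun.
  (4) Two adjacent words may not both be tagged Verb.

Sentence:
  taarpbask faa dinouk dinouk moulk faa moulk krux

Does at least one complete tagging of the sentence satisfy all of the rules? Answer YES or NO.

NO

Candidates per position — 1:taarpbask {Noun,Adj}; 2:faa {Adj,Noun}; 3:dinouk {Verb}; 4:dinouk {Verb}; 5:moulk {Verb,Noun}; 6:faa {Adj,Noun}; 7:moulk {Verb,Noun}; 8:krux {Noun}.
Rule 4 cannot be satisfied by any choice of tags from the lexicon.
So there is no consistent tagging.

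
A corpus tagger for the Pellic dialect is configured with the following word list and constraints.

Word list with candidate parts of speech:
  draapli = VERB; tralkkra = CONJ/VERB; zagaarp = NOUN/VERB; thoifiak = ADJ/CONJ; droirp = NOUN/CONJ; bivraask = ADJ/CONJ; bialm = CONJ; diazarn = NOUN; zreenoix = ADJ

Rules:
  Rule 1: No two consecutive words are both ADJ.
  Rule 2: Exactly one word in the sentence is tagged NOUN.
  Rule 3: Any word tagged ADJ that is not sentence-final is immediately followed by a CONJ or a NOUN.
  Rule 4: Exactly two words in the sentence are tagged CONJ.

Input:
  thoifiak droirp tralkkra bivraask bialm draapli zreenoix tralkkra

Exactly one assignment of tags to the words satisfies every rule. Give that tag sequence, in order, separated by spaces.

Candidates per position — 1:thoifiak {ADJ,CONJ}; 2:droirp {NOUN,CONJ}; 3:tralkkra {CONJ,VERB}; 4:bivraask {ADJ,CONJ}; 5:bialm {CONJ}; 6:draapli {VERB}; 7:zreenoix {ADJ}; 8:tralkkra {CONJ,VERB}.
If word 2 were CONJ, no tagging could satisfy rule 2; so word 2 is NOUN.
If word 8 were VERB, no tagging could satisfy rule 3; so word 8 is CONJ.
If word 1 were CONJ, no tagging could satisfy rule 4; so word 1 is ADJ.
If word 3 were CONJ, no tagging could satisfy rule 4; so word 3 is VERB.
If word 4 were CONJ, no tagging could satisfy rule 4; so word 4 is ADJ.
That leaves exactly one tagging: ADJ NOUN VERB ADJ CONJ VERB ADJ CONJ.
Check: rule 1 ✓; rule 2 ✓; rule 3 ✓; rule 4 ✓.

ADJ NOUN VERB ADJ CONJ VERB ADJ CONJ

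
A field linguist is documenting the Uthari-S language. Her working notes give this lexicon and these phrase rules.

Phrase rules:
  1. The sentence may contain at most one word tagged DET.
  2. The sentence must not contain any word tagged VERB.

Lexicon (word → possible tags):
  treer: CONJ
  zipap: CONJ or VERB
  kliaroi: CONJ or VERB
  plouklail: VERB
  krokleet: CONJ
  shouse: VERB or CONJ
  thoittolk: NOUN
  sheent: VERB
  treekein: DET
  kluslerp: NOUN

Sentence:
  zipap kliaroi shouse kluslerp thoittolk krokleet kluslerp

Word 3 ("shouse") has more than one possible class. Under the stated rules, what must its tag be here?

CONJ

Candidates per position — 1:zipap {CONJ,VERB}; 2:kliaroi {CONJ,VERB}; 3:shouse {VERB,CONJ}; 4:kluslerp {NOUN}; 5:thoittolk {NOUN}; 6:krokleet {CONJ}; 7:kluslerp {NOUN}.
Position 1: tagging it VERB would leave rule 2 unsatisfiable, so it must be CONJ.
Position 2: tagging it VERB would leave rule 2 unsatisfiable, so it must be CONJ.
Position 3: tagging it VERB would leave rule 2 unsatisfiable, so it must be CONJ.
The only consistent sequence is: CONJ CONJ CONJ NOUN NOUN CONJ NOUN.
Verifying each rule — rule 1 ok; rule 2 ok.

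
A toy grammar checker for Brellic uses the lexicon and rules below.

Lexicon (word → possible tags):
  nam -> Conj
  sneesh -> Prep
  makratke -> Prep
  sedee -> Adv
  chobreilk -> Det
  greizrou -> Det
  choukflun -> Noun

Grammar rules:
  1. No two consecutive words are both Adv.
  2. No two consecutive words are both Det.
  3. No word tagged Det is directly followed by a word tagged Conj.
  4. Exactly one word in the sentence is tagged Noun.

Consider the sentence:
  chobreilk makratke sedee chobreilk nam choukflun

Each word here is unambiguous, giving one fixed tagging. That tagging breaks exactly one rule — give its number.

Fixed tagging: Det Prep Adv Det Conj Noun.
Rule check: R1 holds, R2 holds, R3 violated, R4 holds.
Only rule 3 fails.

3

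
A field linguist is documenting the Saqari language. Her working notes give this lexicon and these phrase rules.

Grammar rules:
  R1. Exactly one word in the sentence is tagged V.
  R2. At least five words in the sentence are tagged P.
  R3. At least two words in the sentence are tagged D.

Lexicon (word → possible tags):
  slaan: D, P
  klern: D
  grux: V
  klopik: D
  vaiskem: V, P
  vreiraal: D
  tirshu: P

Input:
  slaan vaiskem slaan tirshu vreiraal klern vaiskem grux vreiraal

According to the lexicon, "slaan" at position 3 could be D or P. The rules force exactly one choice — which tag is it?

P

Candidates per position — 1:slaan {D,P}; 2:vaiskem {V,P}; 3:slaan {D,P}; 4:tirshu {P}; 5:vreiraal {D}; 6:klern {D}; 7:vaiskem {V,P}; 8:grux {V}; 9:vreiraal {D}.
If word 1 were D, no tagging could satisfy rule 2; so word 1 is P.
If word 2 were V, no tagging could satisfy rule 1; so word 2 is P.
If word 3 were D, no tagging could satisfy rule 2; so word 3 is P.
If word 7 were V, no tagging could satisfy rule 1; so word 7 is P.
The only consistent sequence is: P P P P D D P V D.
Rule-by-rule: rule 1 ✓; rule 2 ✓; rule 3 ✓.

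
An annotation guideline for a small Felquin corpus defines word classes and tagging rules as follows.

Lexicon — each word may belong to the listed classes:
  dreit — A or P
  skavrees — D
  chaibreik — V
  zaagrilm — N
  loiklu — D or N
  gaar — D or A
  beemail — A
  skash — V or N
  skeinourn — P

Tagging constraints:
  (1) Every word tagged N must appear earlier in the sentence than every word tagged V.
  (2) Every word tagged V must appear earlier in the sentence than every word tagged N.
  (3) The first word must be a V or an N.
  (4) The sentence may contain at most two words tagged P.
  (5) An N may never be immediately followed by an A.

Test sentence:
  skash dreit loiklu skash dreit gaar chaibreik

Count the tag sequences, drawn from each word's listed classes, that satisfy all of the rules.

Candidates per position — 1:skash {V,N}; 2:dreit {A,P}; 3:loiklu {D,N}; 4:skash {V,N}; 5:dreit {A,P}; 6:gaar {D,A}; 7:chaibreik {V}.
There are 64 candidate sequences in total.
Checking each against the rules leaves 8 sequences.
Count = 8.

8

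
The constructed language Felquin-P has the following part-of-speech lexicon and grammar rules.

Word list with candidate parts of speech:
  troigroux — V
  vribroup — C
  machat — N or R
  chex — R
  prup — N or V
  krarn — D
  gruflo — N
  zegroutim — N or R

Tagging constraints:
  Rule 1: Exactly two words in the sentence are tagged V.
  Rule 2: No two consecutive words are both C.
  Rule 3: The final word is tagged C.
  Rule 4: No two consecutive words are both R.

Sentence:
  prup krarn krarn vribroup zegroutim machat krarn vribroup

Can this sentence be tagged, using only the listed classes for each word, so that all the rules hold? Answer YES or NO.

NO

Candidates per position — 1:prup {N,V}; 2:krarn {D}; 3:krarn {D}; 4:vribroup {C}; 5:zegroutim {N,R}; 6:machat {N,R}; 7:krarn {D}; 8:vribroup {C}.
Rule 1 cannot be satisfied by any choice of tags from the lexicon.
So there is no consistent tagging.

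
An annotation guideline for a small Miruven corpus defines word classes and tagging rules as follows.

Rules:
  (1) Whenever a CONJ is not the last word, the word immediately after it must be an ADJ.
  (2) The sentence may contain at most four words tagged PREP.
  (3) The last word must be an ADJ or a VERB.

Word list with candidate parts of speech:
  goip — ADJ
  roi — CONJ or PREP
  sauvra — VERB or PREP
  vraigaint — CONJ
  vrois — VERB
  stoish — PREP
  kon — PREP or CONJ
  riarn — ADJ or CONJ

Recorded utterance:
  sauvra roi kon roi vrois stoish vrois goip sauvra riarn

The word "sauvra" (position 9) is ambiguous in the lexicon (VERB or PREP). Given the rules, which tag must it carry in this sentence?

VERB

Candidates per position — 1:sauvra {VERB,PREP}; 2:roi {CONJ,PREP}; 3:kon {PREP,CONJ}; 4:roi {CONJ,PREP}; 5:vrois {VERB}; 6:stoish {PREP}; 7:vrois {VERB}; 8:goip {ADJ}; 9:sauvra {VERB,PREP}; 10:riarn {ADJ,CONJ}.
At position 2, choosing CONJ makes rule 1 impossible to satisfy; hence PREP.
At position 3, choosing CONJ makes rule 1 impossible to satisfy; hence PREP.
At position 4, choosing CONJ makes rule 1 impossible to satisfy; hence PREP.
At position 9, choosing PREP makes rule 2 impossible to satisfy; hence VERB.
At position 10, choosing CONJ makes rule 3 impossible to satisfy; hence ADJ.
At position 1, choosing PREP makes rule 2 impossible to satisfy; hence VERB.
So the tagging must be: VERB PREP PREP PREP VERB PREP VERB ADJ VERB ADJ.
Checking: rule 1 holds; rule 2 holds; rule 3 holds.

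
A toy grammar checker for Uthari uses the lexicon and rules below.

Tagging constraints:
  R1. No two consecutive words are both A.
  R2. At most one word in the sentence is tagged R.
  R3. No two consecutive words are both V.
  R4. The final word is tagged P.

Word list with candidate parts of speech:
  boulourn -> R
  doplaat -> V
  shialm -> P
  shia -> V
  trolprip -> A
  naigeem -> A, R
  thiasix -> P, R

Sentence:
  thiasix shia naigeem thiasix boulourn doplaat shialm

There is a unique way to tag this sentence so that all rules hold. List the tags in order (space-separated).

Candidates per position — 1:thiasix {P,R}; 2:shia {V}; 3:naigeem {A,R}; 4:thiasix {P,R}; 5:boulourn {R}; 6:doplaat {V}; 7:shialm {P}.
Position 1: R is ruled out by rule 2; that leaves P.
Position 3: R is ruled out by rule 2; that leaves A.
Position 4: R is ruled out by rule 2; that leaves P.
The unique satisfying tagging is: P V A P R V P.
Verifying each rule — rule 1 ok; rule 2 ok; rule 3 ok; rule 4 ok.

P V A P R V P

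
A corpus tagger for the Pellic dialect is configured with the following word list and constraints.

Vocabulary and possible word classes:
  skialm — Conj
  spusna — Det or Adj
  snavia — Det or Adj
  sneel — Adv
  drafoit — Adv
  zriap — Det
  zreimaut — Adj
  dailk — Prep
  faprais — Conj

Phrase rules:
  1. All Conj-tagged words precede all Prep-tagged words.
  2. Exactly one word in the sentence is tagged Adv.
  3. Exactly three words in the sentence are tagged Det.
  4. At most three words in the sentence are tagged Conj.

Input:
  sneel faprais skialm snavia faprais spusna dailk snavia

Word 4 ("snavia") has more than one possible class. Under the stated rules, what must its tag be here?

Candidates per position — 1:sneel {Adv}; 2:faprais {Conj}; 3:skialm {Conj}; 4:snavia {Det,Adj}; 5:faprais {Conj}; 6:spusna {Det,Adj}; 7:dailk {Prep}; 8:snavia {Det,Adj}.
If word 4 were Adj, no tagging could satisfy rule 3; so word 4 is Det.
If word 6 were Adj, no tagging could satisfy rule 3; so word 6 is Det.
If word 8 were Adj, no tagging could satisfy rule 3; so word 8 is Det.
The only consistent sequence is: Adv Conj Conj Det Conj Det Prep Det.
Verifying each rule — rule 1 satisfied; rule 2 satisfied; rule 3 satisfied; rule 4 satisfied.

Det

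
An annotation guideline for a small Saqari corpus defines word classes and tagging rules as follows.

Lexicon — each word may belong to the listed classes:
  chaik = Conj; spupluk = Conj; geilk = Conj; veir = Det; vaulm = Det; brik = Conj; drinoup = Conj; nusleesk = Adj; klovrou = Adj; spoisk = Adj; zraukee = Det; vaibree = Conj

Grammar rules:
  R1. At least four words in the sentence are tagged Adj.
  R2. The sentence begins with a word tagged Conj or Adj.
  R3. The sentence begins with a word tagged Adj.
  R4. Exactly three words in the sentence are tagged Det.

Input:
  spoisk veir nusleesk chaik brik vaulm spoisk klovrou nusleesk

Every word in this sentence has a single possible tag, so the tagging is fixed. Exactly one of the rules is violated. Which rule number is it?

4

Fixed tagging: Adj Det Adj Conj Conj Det Adj Adj Adj.
Checking each rule: R1 holds, R2 holds, R3 holds, R4 violated.
Only rule 4 fails.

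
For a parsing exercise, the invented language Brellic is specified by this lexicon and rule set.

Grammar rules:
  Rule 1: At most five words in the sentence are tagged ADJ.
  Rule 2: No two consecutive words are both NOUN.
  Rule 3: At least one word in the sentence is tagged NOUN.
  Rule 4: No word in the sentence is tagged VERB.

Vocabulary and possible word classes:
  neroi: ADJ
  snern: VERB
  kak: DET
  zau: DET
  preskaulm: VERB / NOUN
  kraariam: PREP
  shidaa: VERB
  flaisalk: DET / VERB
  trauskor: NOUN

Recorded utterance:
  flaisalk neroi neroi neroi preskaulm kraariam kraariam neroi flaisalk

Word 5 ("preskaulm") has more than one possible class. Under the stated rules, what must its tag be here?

Candidates per position — 1:flaisalk {DET,VERB}; 2:neroi {ADJ}; 3:neroi {ADJ}; 4:neroi {ADJ}; 5:preskaulm {VERB,NOUN}; 6:kraariam {PREP}; 7:kraariam {PREP}; 8:neroi {ADJ}; 9:flaisalk {DET,VERB}.
If word 1 were VERB, no tagging could satisfy rule 4; so word 1 is DET.
If word 5 were VERB, no tagging could satisfy rule 3; so word 5 is NOUN.
If word 9 were VERB, no tagging could satisfy rule 4; so word 9 is DET.
So the tagging must be: DET ADJ ADJ ADJ NOUN PREP PREP ADJ DET.
Check: rule 1 holds; rule 2 holds; rule 3 holds; rule 4 holds.

NOUN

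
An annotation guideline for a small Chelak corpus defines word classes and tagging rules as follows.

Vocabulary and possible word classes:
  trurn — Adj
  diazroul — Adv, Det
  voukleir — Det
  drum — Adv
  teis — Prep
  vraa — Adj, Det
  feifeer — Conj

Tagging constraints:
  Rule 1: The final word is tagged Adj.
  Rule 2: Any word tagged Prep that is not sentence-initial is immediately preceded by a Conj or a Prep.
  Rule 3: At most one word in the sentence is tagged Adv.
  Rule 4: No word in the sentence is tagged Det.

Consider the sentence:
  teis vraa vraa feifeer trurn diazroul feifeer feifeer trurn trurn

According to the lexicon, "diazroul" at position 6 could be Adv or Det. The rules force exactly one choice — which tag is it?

Adv

Candidates per position — 1:teis {Prep}; 2:vraa {Adj,Det}; 3:vraa {Adj,Det}; 4:feifeer {Conj}; 5:trurn {Adj}; 6:diazroul {Adv,Det}; 7:feifeer {Conj}; 8:feifeer {Conj}; 9:trurn {Adj}; 10:trurn {Adj}.
At position 2, choosing Det makes rule 4 impossible to satisfy; hence Adj.
At position 3, choosing Det makes rule 4 impossible to satisfy; hence Adj.
At position 6, choosing Det makes rule 4 impossible to satisfy; hence Adv.
The unique satisfying tagging is: Prep Adj Adj Conj Adj Adv Conj Conj Adj Adj.
Check: rule 1 holds; rule 2 holds; rule 3 holds; rule 4 holds.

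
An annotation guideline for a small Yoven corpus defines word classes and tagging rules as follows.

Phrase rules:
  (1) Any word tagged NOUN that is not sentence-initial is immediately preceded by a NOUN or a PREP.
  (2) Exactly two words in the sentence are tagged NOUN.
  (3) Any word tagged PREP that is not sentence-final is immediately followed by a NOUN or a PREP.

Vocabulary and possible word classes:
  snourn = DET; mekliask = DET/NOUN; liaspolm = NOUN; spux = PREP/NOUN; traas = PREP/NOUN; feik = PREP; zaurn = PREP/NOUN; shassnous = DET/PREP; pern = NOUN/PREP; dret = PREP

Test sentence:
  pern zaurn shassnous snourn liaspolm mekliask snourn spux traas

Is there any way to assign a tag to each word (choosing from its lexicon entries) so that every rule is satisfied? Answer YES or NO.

NO

Candidates per position — 1:pern {NOUN,PREP}; 2:zaurn {PREP,NOUN}; 3:shassnous {DET,PREP}; 4:snourn {DET}; 5:liaspolm {NOUN}; 6:mekliask {DET,NOUN}; 7:snourn {DET}; 8:spux {PREP,NOUN}; 9:traas {PREP,NOUN}.
Rule 1 cannot be satisfied by any choice of tags from the lexicon.
So there is no consistent tagging.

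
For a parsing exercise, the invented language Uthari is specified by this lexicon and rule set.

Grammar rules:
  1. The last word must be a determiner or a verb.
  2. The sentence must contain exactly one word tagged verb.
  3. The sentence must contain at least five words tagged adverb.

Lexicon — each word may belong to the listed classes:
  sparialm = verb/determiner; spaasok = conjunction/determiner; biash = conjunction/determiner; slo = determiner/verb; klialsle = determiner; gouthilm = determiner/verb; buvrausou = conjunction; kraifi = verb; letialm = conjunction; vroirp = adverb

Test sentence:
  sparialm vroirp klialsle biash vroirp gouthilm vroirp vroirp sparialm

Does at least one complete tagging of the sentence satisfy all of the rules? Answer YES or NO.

NO

Candidates per position — 1:sparialm {verb,determiner}; 2:vroirp {adverb}; 3:klialsle {determiner}; 4:biash {conjunction,determiner}; 5:vroirp {adverb}; 6:gouthilm {determiner,verb}; 7:vroirp {adverb}; 8:vroirp {adverb}; 9:sparialm {verb,determiner}.
Rule 3 cannot be satisfied by any choice of tags from the lexicon.
So there is no consistent tagging.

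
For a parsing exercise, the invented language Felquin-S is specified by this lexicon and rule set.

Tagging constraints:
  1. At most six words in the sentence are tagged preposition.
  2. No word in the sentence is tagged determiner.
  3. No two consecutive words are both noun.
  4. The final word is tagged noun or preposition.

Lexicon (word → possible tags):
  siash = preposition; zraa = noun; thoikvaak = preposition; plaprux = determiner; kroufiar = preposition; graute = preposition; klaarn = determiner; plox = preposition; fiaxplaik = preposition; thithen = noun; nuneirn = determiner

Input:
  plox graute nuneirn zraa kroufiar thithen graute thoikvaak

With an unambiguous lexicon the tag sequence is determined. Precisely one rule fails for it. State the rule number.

2

Fixed tagging: preposition preposition determiner noun preposition noun preposition preposition.
Rule check: R1 pass, R2 fail, R3 pass, R4 pass.
Only rule 2 fails.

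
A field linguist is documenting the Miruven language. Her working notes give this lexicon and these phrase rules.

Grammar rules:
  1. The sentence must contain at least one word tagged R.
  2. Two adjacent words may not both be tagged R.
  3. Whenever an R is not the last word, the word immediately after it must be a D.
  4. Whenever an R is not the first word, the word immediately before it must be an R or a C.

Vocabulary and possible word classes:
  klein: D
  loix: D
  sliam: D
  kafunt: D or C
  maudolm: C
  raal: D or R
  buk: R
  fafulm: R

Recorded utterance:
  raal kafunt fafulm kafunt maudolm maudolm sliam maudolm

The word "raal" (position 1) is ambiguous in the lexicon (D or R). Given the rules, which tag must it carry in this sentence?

D

Candidates per position — 1:raal {D,R}; 2:kafunt {D,C}; 3:fafulm {R}; 4:kafunt {D,C}; 5:maudolm {C}; 6:maudolm {C}; 7:sliam {D}; 8:maudolm {C}.
Position 2: D is ruled out by rule 4; that leaves C.
Position 4: C is ruled out by rule 3; that leaves D.
Position 1: R is ruled out by rule 3; that leaves D.
The unique satisfying tagging is: D C R D C C D C.
Checking: rule 1 ✓; rule 2 ✓; rule 3 ✓; rule 4 ✓.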